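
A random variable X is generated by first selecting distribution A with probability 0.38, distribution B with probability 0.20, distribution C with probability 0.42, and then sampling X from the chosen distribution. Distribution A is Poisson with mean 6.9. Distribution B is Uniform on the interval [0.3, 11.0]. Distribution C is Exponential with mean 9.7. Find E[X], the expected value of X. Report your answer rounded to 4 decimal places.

Component means — A: 6.9; B: 5.65; C: 9.7.
E[X] = 0.38·6.9 + 0.2·5.65 + 0.42·9.7 = 7.826.

7.8260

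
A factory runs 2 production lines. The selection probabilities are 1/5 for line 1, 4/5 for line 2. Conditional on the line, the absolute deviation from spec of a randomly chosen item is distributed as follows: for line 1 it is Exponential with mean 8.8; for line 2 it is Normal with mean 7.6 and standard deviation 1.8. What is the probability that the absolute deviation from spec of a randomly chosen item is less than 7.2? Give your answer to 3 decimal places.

0.441

Conditional on each line, P(X < 7.2): 1: 0.558767; 2: 0.41207.
By total probability, P(X < 7.2) = 0.2·0.558767 + 0.8·0.41207 = 0.44141.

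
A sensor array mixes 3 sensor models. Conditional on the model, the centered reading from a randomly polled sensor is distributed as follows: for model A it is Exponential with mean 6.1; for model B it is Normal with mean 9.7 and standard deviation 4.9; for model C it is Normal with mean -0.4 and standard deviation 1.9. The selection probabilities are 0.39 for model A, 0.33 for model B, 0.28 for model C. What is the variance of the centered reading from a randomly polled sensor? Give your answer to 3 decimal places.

39.153

Per component, A: μ=6.1, E[X²]=74.42; B: μ=9.7, E[X²]=118.1; C: μ=-0.4, E[X²]=3.77.
E[X] = 0.39·6.1 + 0.33·9.7 + 0.28·-0.4 = 5.468.
E[X²] = 0.39·74.42 + 0.33·118.1 + 0.28·3.77 = 69.0524.
Var(X) = E[X²] − (E[X])² = 69.0524 − 29.899 = 39.1534.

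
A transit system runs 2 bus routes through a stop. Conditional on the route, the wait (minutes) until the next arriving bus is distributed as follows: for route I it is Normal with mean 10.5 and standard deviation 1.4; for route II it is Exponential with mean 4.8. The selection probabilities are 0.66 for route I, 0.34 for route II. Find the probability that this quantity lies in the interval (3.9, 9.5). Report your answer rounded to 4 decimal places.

0.2607

Conditional on each route, P(3.9 < X < 9.5): I: 0.237524; II: 0.305563.
By total probability, P(3.9 < X < 9.5) = 0.66·0.237524 + 0.34·0.305563 = 0.260657.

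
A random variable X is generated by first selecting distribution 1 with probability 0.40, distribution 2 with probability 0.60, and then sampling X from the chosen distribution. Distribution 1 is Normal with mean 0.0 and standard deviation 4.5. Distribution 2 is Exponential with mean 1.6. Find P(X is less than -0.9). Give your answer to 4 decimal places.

Conditional on each component, P(X < -0.9): 1: 0.42074; 2: 0.
By total probability, P(X < -0.9) = 0.4·0.42074 + 0.6·0 = 0.168296.

0.1683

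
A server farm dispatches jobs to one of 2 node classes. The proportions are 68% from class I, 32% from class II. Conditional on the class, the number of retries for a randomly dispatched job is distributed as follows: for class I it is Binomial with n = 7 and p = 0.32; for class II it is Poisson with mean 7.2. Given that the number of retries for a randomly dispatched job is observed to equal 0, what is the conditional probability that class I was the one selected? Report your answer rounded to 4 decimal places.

Likelihoods P(X=0 | ·): I: 0.0672299; II: 0.000746586.
Posterior ∝ prior × likelihood. Numerator for I: 0.68·0.0672299 = 0.0457163.
Normalizing constant: 0.68·0.0672299 + 0.32·0.000746586 = 0.0459552.
P(I | observation) = 0.0457163 / 0.0459552 = 0.994801.

0.9948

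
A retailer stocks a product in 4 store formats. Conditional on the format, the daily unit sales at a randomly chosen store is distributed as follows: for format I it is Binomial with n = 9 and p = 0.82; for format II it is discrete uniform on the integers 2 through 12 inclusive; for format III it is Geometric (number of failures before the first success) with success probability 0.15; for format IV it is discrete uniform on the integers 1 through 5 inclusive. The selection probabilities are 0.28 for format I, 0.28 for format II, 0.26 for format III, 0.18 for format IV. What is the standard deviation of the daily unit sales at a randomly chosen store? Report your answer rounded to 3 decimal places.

3.977

Per component, I: μ=7.38, E[X²]=55.7928; II: μ=7, E[X²]=59; III: μ=5.66667, E[X²]=69.8889; IV: μ=3, E[X²]=11.
E[X] = 0.28·7.38 + 0.28·7 + 0.26·5.66667 + 0.18·3 = 6.03973.
E[X²] = 0.28·55.7928 + 0.28·59 + 0.26·69.8889 + 0.18·11 = 52.2931.
Var(X) = E[X²] − (E[X])² = 52.2931 − 36.4784 = 15.8147.
SD(X) = √15.8147 = 3.97677.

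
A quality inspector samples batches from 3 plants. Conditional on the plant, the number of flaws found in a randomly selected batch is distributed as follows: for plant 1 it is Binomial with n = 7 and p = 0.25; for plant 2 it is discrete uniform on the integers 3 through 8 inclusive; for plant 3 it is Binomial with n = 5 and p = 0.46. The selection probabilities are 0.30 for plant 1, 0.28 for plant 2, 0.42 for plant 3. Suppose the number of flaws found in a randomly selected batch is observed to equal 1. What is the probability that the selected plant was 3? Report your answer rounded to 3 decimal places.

0.468

Likelihoods P(X=1 | ·): 1: 0.311462; 2: 0; 3: 0.19557.
Posterior ∝ prior × likelihood. Numerator for 3: 0.42·0.19557 = 0.0821395.
Normalizing constant: 0.3·0.311462 + 0.28·0 + 0.42·0.19557 = 0.175578.
P(3 | observation) = 0.0821395 / 0.175578 = 0.467823.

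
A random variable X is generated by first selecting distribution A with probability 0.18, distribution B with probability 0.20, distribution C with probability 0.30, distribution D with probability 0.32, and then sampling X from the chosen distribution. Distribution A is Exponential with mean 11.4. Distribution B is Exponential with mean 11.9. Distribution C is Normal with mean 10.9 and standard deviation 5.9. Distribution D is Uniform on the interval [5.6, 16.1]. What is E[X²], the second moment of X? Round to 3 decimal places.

For each component E[X²] = Var + (mean)², giving A: 259.92; B: 283.22; C: 153.62; D: 126.91.
Overall E[X²] = 0.18·259.92 + 0.2·283.22 + 0.3·153.62 + 0.32·126.91 = 190.127.

190.127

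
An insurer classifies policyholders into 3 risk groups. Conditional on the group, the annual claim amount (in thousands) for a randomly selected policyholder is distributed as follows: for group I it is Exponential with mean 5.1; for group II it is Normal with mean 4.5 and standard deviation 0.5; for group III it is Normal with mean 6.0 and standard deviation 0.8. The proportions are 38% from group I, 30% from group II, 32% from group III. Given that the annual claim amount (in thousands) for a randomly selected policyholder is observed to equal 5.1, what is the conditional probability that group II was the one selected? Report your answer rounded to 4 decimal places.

0.5095

Likelihoods f(5.1 | ·): I: 0.0721332; II: 0.388372; III: 0.264846.
Posterior ∝ prior × likelihood. Numerator for II: 0.3·0.388372 = 0.116512.
Normalizing constant: 0.38·0.0721332 + 0.3·0.388372 + 0.32·0.264846 = 0.228673.
P(II | observation) = 0.116512 / 0.228673 = 0.509512.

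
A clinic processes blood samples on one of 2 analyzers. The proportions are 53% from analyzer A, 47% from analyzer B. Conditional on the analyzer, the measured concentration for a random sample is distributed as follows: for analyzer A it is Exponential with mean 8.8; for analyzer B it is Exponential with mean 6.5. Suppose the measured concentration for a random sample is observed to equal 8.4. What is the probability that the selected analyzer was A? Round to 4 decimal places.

Likelihoods f(8.4 | ·): A: 0.0437485; B: 0.0422517.
Posterior ∝ prior × likelihood. Numerator for A: 0.53·0.0437485 = 0.0231867.
Normalizing constant: 0.53·0.0437485 + 0.47·0.0422517 = 0.043045.
P(A | observation) = 0.0231867 / 0.043045 = 0.538662.

0.5387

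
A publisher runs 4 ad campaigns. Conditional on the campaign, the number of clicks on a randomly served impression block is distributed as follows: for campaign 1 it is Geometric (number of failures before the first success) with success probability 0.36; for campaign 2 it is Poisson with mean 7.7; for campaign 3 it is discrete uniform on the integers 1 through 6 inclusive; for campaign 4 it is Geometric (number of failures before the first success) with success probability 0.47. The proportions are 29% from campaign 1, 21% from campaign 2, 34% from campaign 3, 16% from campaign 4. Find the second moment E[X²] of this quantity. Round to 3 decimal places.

22.161

For each component E[X²] = Var + (mean)², giving 1: 8.09877; 2: 66.99; 3: 15.1667; 4: 3.67089.
Overall E[X²] = 0.29·8.09877 + 0.21·66.99 + 0.34·15.1667 + 0.16·3.67089 = 22.1606.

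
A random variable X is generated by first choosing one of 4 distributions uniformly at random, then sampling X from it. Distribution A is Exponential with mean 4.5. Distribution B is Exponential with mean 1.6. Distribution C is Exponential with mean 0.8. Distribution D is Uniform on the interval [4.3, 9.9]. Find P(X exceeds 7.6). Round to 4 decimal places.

Conditional on each component, P(X > 7.6): A: 0.184725; B: 0.0086517; C: 7.48518e-05; D: 0.410714.
By total probability, P(X > 7.6) = 0.25·0.184725 + 0.25·0.0086517 + 0.25·7.48518e-05 + 0.25·0.410714 = 0.151041.

0.1510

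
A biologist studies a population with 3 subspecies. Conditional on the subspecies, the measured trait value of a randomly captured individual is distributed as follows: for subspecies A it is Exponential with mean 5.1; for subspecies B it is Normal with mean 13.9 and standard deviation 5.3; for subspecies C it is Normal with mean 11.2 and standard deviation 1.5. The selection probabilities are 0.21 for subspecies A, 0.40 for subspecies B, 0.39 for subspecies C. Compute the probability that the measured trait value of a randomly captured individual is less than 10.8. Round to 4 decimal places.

0.4505

Conditional on each subspecies, P(X < 10.8): A: 0.879686; B: 0.279306; C: 0.394863.
By total probability, P(X < 10.8) = 0.21·0.879686 + 0.4·0.279306 + 0.39·0.394863 = 0.450453.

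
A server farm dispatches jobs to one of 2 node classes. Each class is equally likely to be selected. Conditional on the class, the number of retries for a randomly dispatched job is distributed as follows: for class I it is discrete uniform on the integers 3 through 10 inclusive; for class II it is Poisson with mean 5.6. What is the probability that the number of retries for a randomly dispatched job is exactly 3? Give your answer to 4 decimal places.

0.1166

Conditional on each class, P(X = 3): I: 0.125; II: 0.108234.
By total probability, P(X = 3) = 0.5·0.125 + 0.5·0.108234 = 0.116617.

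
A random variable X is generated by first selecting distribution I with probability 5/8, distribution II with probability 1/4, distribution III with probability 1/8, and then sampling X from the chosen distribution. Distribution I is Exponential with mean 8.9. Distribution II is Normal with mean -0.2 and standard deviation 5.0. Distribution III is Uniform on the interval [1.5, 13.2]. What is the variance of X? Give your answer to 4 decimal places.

Per component, I: μ=8.9, E[X²]=158.42; II: μ=-0.2, E[X²]=25.04; III: μ=7.35, E[X²]=65.43.
E[X] = 0.625·8.9 + 0.25·-0.2 + 0.125·7.35 = 6.43125.
E[X²] = 0.625·158.42 + 0.25·25.04 + 0.125·65.43 = 113.451.
Var(X) = E[X²] − (E[X])² = 113.451 − 41.361 = 72.0903.

72.0903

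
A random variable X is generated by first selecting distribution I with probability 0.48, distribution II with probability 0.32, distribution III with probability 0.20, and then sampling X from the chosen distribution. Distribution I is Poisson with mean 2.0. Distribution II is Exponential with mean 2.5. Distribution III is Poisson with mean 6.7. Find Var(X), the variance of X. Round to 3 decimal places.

Per component, I: μ=2, E[X²]=6; II: μ=2.5, E[X²]=12.5; III: μ=6.7, E[X²]=51.59.
E[X] = 0.48·2 + 0.32·2.5 + 0.2·6.7 = 3.1.
E[X²] = 0.48·6 + 0.32·12.5 + 0.2·51.59 = 17.198.
Var(X) = E[X²] − (E[X])² = 17.198 − 9.61 = 7.588.

7.588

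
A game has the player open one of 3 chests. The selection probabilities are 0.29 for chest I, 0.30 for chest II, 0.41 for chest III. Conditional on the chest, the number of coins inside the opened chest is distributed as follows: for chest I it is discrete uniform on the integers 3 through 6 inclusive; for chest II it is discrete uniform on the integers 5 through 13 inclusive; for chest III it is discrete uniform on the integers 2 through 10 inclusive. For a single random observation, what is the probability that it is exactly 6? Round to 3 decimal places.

0.151

Conditional on each chest, P(X = 6): I: 0.25; II: 0.111111; III: 0.111111.
By total probability, P(X = 6) = 0.29·0.25 + 0.3·0.111111 + 0.41·0.111111 = 0.151389.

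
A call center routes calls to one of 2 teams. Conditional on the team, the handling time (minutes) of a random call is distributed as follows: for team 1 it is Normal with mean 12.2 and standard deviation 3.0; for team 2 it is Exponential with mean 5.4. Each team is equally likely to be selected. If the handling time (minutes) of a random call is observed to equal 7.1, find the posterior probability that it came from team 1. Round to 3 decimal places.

Likelihoods f(7.1 | ·): 1: 0.0313497; 2: 0.0497267.
Posterior ∝ prior × likelihood. Numerator for 1: 0.5·0.0313497 = 0.0156748.
Normalizing constant: 0.5·0.0313497 + 0.5·0.0497267 = 0.0405382.
P(1 | observation) = 0.0156748 / 0.0405382 = 0.386669.

0.387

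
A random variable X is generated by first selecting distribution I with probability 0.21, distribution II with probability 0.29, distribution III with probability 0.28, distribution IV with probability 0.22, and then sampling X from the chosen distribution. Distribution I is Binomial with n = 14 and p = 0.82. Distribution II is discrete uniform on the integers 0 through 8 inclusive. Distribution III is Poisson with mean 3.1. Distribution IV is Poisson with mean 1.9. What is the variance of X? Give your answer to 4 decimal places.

Per component, I: μ=11.48, E[X²]=133.857; II: μ=4, E[X²]=22.6667; III: μ=3.1, E[X²]=12.71; IV: μ=1.9, E[X²]=5.51.
E[X] = 0.21·11.48 + 0.29·4 + 0.28·3.1 + 0.22·1.9 = 4.8568.
E[X²] = 0.21·133.857 + 0.29·22.6667 + 0.28·12.71 + 0.22·5.51 = 39.4543.
Var(X) = E[X²] − (E[X])² = 39.4543 − 23.5885 = 15.8658.

15.8658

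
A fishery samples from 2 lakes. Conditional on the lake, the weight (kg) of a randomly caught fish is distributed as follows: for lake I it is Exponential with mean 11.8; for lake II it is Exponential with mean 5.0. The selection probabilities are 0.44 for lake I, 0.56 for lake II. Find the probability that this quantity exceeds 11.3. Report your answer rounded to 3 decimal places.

0.227

Conditional on each lake, P(X > 11.3): I: 0.383803; II: 0.10435.
By total probability, P(X > 11.3) = 0.44·0.383803 + 0.56·0.10435 = 0.227309.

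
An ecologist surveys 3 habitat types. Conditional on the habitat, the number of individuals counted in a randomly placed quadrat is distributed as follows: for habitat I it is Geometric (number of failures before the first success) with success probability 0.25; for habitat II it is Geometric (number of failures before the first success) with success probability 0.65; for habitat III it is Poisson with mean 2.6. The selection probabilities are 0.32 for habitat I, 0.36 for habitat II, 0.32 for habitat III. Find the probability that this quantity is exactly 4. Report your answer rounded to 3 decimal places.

0.074

Conditional on each habitat, P(X = 4): I: 0.0791016; II: 0.00975406; III: 0.141422.
By total probability, P(X = 4) = 0.32·0.0791016 + 0.36·0.00975406 + 0.32·0.141422 = 0.074079.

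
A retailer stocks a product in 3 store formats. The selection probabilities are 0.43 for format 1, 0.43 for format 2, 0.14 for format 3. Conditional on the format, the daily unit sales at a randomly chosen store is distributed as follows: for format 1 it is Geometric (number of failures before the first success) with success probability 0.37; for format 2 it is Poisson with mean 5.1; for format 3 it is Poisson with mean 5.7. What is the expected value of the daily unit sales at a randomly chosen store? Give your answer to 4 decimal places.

Component means — 1: 1.7027; 2: 5.1; 3: 5.7.
E[X] = 0.43·1.7027 + 0.43·5.1 + 0.14·5.7 = 3.72316.

3.7232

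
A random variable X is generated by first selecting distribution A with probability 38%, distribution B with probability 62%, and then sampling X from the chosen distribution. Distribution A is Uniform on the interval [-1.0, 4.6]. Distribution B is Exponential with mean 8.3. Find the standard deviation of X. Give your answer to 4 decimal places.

Per component, A: μ=1.8, E[X²]=5.85333; B: μ=8.3, E[X²]=137.78.
E[X] = 0.38·1.8 + 0.62·8.3 = 5.83.
E[X²] = 0.38·5.85333 + 0.62·137.78 = 87.6479.
Var(X) = E[X²] − (E[X])² = 87.6479 − 33.9889 = 53.659.
SD(X) = √53.659 = 7.32523.

7.3252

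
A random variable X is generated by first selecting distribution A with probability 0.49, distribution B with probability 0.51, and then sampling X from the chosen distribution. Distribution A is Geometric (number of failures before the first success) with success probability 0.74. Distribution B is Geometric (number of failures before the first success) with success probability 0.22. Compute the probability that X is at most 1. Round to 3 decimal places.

0.657

Conditional on each component, P(X ≤ 1): A: 0.9324; B: 0.3916.
By total probability, P(X ≤ 1) = 0.49·0.9324 + 0.51·0.3916 = 0.656592.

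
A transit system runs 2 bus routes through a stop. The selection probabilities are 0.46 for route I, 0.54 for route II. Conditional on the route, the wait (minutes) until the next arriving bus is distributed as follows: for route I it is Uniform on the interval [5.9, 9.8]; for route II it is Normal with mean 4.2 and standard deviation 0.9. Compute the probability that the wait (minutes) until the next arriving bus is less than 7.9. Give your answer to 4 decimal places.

0.7759

Conditional on each route, P(X < 7.9): I: 0.512821; II: 0.99998.
By total probability, P(X < 7.9) = 0.46·0.512821 + 0.54·0.99998 = 0.775887.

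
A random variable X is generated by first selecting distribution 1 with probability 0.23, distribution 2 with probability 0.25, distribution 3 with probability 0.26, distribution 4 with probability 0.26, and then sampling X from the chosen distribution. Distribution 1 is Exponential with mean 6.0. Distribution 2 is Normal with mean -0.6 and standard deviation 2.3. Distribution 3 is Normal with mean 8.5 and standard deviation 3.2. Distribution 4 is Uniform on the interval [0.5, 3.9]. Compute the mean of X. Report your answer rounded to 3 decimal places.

4.012

Component means — 1: 6; 2: -0.6; 3: 8.5; 4: 2.2.
E[X] = 0.23·6 + 0.25·-0.6 + 0.26·8.5 + 0.26·2.2 = 4.012.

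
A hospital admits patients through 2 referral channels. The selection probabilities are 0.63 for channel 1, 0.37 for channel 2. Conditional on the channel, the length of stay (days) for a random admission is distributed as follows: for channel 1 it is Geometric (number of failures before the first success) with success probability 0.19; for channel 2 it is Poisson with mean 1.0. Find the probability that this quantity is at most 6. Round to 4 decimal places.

0.8558

Conditional on each channel, P(X ≤ 6): 1: 0.771232; 2: 0.999917.
By total probability, P(X ≤ 6) = 0.63·0.771232 + 0.37·0.999917 = 0.855845.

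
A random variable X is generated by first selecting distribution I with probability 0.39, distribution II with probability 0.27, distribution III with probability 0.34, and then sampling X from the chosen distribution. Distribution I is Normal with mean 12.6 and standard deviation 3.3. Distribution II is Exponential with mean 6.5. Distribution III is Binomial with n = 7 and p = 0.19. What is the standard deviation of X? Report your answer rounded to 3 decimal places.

Per component, I: μ=12.6, E[X²]=169.65; II: μ=6.5, E[X²]=84.5; III: μ=1.33, E[X²]=2.8462.
E[X] = 0.39·12.6 + 0.27·6.5 + 0.34·1.33 = 7.1212.
E[X²] = 0.39·169.65 + 0.27·84.5 + 0.34·2.8462 = 89.9462.
Var(X) = E[X²] − (E[X])² = 89.9462 − 50.7115 = 39.2347.
SD(X) = √39.2347 = 6.26376.

6.264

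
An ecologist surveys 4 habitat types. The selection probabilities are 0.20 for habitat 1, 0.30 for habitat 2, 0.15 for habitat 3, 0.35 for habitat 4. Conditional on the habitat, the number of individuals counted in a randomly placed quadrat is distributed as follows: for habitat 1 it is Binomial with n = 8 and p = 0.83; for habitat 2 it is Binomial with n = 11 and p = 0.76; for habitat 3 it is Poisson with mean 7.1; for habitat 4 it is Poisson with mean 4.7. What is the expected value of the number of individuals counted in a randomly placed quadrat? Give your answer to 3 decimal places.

6.546

Component means — 1: 6.64; 2: 8.36; 3: 7.1; 4: 4.7.
E[X] = 0.2·6.64 + 0.3·8.36 + 0.15·7.1 + 0.35·4.7 = 6.546.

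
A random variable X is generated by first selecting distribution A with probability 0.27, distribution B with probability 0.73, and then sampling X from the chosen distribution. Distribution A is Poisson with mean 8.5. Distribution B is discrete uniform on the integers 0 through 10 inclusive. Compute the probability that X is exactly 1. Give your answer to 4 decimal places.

0.0668

Conditional on each component, P(X = 1): A: 0.00172948; B: 0.0909091.
By total probability, P(X = 1) = 0.27·0.00172948 + 0.73·0.0909091 = 0.0668306.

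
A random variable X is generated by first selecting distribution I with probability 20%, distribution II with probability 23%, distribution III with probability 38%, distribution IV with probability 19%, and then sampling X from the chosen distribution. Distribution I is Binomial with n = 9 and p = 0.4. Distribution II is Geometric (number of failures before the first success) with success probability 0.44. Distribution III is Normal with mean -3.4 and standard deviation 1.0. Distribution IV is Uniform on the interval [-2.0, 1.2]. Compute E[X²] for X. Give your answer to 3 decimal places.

9.027

For each component E[X²] = Var + (mean)², giving I: 15.12; II: 4.5124; III: 12.56; IV: 1.01333.
Overall E[X²] = 0.2·15.12 + 0.23·4.5124 + 0.38·12.56 + 0.19·1.01333 = 9.02718.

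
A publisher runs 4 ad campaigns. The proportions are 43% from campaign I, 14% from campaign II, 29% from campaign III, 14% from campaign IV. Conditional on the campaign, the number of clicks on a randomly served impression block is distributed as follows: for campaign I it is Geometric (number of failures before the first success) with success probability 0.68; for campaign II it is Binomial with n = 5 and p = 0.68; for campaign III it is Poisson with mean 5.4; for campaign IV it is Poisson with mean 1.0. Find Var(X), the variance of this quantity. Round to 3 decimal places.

Per component, I: μ=0.470588, E[X²]=0.913495; II: μ=3.4, E[X²]=12.648; III: μ=5.4, E[X²]=34.56; IV: μ=1, E[X²]=2.
E[X] = 0.43·0.470588 + 0.14·3.4 + 0.29·5.4 + 0.14·1 = 2.38435.
E[X²] = 0.43·0.913495 + 0.14·12.648 + 0.29·34.56 + 0.14·2 = 12.4659.
Var(X) = E[X²] − (E[X])² = 12.4659 − 5.68514 = 6.78078.

6.781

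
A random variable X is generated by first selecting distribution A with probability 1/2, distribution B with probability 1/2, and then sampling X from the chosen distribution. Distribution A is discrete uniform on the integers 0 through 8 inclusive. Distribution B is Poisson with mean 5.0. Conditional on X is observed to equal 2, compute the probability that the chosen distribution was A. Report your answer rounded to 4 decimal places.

Likelihoods P(X=2 | ·): A: 0.111111; B: 0.0842243.
Posterior ∝ prior × likelihood. Numerator for A: 0.5·0.111111 = 0.0555556.
Normalizing constant: 0.5·0.111111 + 0.5·0.0842243 = 0.0976677.
P(A | observation) = 0.0555556 / 0.0976677 = 0.568822.

0.5688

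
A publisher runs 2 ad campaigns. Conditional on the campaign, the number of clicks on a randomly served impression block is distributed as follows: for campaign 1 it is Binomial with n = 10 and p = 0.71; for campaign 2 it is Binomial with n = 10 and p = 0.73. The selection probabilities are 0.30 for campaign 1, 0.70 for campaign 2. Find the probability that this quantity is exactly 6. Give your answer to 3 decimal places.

0.175

Conditional on each campaign, P(X = 6): 1: 0.190266; 2: 0.168893.
By total probability, P(X = 6) = 0.3·0.190266 + 0.7·0.168893 = 0.175305.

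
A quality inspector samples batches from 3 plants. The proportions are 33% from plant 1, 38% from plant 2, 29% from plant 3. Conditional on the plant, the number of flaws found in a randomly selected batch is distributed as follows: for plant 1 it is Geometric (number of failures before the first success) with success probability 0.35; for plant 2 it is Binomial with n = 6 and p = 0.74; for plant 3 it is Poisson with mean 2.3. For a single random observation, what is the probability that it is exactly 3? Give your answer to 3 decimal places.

0.145

Conditional on each plant, P(X = 3): 1: 0.0961188; 2: 0.142444; 3: 0.203308.
By total probability, P(X = 3) = 0.33·0.0961188 + 0.38·0.142444 + 0.29·0.203308 = 0.144807.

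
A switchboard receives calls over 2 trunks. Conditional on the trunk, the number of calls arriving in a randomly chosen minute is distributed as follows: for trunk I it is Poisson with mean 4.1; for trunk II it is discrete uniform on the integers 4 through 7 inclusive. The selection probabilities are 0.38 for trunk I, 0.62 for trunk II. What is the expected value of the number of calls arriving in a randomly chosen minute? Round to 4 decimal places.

Component means — I: 4.1; II: 5.5.
E[X] = 0.38·4.1 + 0.62·5.5 = 4.968.

4.9680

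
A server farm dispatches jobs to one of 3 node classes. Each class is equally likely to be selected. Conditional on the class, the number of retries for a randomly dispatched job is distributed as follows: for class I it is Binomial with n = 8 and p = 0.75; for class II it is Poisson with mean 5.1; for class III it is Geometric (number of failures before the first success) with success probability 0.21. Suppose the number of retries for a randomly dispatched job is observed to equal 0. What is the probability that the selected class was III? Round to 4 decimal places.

0.9717

Likelihoods P(X=0 | ·): I: 1.52588e-05; II: 0.00609675; III: 0.21.
Posterior ∝ prior × likelihood. Numerator for III: 0.333333·0.21 = 0.07.
Normalizing constant: 0.333333·1.52588e-05 + 0.333333·0.00609675 + 0.333333·0.21 = 0.0720373.
P(III | observation) = 0.07 / 0.0720373 = 0.971718.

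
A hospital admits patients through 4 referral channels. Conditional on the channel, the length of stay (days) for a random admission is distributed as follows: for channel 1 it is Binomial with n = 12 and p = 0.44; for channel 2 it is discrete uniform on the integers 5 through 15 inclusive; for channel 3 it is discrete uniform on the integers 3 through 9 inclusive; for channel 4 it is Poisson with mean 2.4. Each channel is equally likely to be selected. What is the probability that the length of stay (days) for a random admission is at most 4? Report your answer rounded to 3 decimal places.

Conditional on each channel, P(X ≤ 4): 1: 0.329616; 2: 0; 3: 0.285714; 4: 0.904131.
By total probability, P(X ≤ 4) = 0.25·0.329616 + 0.25·0 + 0.25·0.285714 + 0.25·0.904131 = 0.379866.

0.380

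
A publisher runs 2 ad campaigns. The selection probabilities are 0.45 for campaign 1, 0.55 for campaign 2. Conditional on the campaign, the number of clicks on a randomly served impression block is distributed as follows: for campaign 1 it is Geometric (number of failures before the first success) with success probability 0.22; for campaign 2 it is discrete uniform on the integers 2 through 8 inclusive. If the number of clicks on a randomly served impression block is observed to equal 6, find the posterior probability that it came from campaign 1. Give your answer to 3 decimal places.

0.221

Likelihoods P(X=6 | ·): 1: 0.0495439; 2: 0.142857.
Posterior ∝ prior × likelihood. Numerator for 1: 0.45·0.0495439 = 0.0222948.
Normalizing constant: 0.45·0.0495439 + 0.55·0.142857 = 0.100866.
P(1 | observation) = 0.0222948 / 0.100866 = 0.221033.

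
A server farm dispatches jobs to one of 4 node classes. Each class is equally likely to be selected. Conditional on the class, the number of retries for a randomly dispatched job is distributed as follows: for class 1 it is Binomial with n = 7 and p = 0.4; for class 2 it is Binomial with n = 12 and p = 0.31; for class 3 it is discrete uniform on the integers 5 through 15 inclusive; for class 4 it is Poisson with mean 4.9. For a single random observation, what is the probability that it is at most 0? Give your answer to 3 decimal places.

0.012

Conditional on each class, P(X ≤ 0): 1: 0.0279936; 2: 0.0116463; 3: 0; 4: 0.00744658.
By total probability, P(X ≤ 0) = 0.25·0.0279936 + 0.25·0.0116463 + 0.25·0 + 0.25·0.00744658 = 0.0117716.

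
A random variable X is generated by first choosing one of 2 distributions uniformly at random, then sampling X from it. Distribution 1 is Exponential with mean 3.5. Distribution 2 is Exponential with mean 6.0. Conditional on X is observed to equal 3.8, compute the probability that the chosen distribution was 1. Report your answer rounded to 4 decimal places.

0.5216

Likelihoods f(3.8 | ·): 1: 0.0964744; 2: 0.0884699.
Posterior ∝ prior × likelihood. Numerator for 1: 0.5·0.0964744 = 0.0482372.
Normalizing constant: 0.5·0.0964744 + 0.5·0.0884699 = 0.0924722.
P(1 | observation) = 0.0482372 / 0.0924722 = 0.52164.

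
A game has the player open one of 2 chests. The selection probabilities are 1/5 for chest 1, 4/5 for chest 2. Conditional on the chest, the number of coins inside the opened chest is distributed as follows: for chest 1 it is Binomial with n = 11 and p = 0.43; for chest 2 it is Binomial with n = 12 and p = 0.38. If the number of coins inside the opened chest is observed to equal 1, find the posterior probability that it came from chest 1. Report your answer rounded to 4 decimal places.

0.1528

Likelihoods P(X=1 | ·): 1: 0.0171242; 2: 0.0237287.
Posterior ∝ prior × likelihood. Numerator for 1: 0.2·0.0171242 = 0.00342484.
Normalizing constant: 0.2·0.0171242 + 0.8·0.0237287 = 0.0224078.
P(1 | observation) = 0.00342484 / 0.0224078 = 0.152841.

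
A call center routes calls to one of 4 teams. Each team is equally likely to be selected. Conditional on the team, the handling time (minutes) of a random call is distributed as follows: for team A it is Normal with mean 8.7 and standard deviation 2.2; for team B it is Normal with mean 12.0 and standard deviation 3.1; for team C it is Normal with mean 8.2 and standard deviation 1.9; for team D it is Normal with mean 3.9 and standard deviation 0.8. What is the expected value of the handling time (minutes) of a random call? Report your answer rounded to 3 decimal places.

Component means — A: 8.7; B: 12; C: 8.2; D: 3.9.
E[X] = 0.25·8.7 + 0.25·12 + 0.25·8.2 + 0.25·3.9 = 8.2.

8.200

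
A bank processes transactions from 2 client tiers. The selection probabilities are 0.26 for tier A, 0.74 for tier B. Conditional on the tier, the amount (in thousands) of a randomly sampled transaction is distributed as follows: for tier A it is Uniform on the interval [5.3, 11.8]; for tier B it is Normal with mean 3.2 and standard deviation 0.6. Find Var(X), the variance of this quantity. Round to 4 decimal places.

6.6888

Per component, A: μ=8.55, E[X²]=76.6233; B: μ=3.2, E[X²]=10.6.
E[X] = 0.26·8.55 + 0.74·3.2 = 4.591.
E[X²] = 0.26·76.6233 + 0.74·10.6 = 27.7661.
Var(X) = E[X²] − (E[X])² = 27.7661 − 21.0773 = 6.68879.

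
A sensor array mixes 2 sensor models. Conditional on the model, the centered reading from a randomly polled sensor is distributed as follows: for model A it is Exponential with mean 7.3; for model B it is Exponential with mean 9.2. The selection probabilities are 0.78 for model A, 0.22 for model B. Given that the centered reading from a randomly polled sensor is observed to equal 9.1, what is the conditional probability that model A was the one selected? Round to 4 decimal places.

0.7755

Likelihoods f(9.1 | ·): A: 0.0393819; B: 0.0404239.
Posterior ∝ prior × likelihood. Numerator for A: 0.78·0.0393819 = 0.0307179.
Normalizing constant: 0.78·0.0393819 + 0.22·0.0404239 = 0.0396111.
P(A | observation) = 0.0307179 / 0.0396111 = 0.775486.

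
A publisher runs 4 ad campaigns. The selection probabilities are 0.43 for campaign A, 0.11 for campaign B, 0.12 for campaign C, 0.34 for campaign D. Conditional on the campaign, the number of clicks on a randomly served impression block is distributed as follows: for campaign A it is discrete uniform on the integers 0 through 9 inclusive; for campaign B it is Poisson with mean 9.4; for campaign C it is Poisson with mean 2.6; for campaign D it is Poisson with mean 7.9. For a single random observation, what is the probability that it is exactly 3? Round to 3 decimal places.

0.081

Conditional on each campaign, P(X = 3): A: 0.1; B: 0.0114515; C: 0.217572; D: 0.0304652.
By total probability, P(X = 3) = 0.43·0.1 + 0.11·0.0114515 + 0.12·0.217572 + 0.34·0.0304652 = 0.0807265.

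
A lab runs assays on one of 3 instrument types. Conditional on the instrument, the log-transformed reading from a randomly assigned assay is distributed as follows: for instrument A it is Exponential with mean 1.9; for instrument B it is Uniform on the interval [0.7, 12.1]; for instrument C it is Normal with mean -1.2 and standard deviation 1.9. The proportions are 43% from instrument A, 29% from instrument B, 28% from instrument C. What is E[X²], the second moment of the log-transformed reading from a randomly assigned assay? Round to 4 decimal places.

For each component E[X²] = Var + (mean)², giving A: 7.22; B: 51.79; C: 5.05.
Overall E[X²] = 0.43·7.22 + 0.29·51.79 + 0.28·5.05 = 19.5377.

19.5377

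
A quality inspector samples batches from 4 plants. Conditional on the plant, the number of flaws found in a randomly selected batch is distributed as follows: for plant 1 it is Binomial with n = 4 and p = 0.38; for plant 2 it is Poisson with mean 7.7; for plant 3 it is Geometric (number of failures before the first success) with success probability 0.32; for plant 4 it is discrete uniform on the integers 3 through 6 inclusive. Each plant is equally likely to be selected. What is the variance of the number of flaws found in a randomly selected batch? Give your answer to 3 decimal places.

Per component, 1: μ=1.52, E[X²]=3.2528; 2: μ=7.7, E[X²]=66.99; 3: μ=2.125, E[X²]=11.1562; 4: μ=4.5, E[X²]=21.5.
E[X] = 0.25·1.52 + 0.25·7.7 + 0.25·2.125 + 0.25·4.5 = 3.96125.
E[X²] = 0.25·3.2528 + 0.25·66.99 + 0.25·11.1562 + 0.25·21.5 = 25.7248.
Var(X) = E[X²] − (E[X])² = 25.7248 − 15.6915 = 10.0333.

10.033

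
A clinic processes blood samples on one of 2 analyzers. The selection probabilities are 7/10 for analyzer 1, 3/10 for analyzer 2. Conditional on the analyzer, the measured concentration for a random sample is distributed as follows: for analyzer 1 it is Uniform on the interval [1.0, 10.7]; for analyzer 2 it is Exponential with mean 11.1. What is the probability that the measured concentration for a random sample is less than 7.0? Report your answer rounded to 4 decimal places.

0.5733

Conditional on each analyzer, P(X < 7.0): 1: 0.618557; 2: 0.467744.
By total probability, P(X < 7.0) = 0.7·0.618557 + 0.3·0.467744 = 0.573313.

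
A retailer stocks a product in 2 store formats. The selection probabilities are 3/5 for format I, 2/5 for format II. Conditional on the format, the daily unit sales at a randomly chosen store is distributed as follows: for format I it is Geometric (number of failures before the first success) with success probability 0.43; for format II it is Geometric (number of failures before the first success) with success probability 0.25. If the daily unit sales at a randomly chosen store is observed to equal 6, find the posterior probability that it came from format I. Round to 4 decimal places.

0.3321

Likelihoods P(X=6 | ·): I: 0.0147475; II: 0.0444946.
Posterior ∝ prior × likelihood. Numerator for I: 0.6·0.0147475 = 0.00884848.
Normalizing constant: 0.6·0.0147475 + 0.4·0.0444946 = 0.0266463.
P(I | observation) = 0.00884848 / 0.0266463 = 0.332071.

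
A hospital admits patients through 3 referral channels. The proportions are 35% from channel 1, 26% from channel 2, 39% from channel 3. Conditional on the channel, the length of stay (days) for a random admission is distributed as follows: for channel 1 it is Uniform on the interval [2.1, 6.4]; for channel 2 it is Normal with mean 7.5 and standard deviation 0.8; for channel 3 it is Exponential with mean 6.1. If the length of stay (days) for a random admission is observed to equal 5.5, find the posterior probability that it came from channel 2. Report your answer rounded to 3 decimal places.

0.050

Likelihoods f(5.5 | ·): 1: 0.232558; 2: 0.0219104; 3: 0.0665416.
Posterior ∝ prior × likelihood. Numerator for 2: 0.26·0.0219104 = 0.0056967.
Normalizing constant: 0.35·0.232558 + 0.26·0.0219104 + 0.39·0.0665416 = 0.113043.
P(2 | observation) = 0.0056967 / 0.113043 = 0.050394.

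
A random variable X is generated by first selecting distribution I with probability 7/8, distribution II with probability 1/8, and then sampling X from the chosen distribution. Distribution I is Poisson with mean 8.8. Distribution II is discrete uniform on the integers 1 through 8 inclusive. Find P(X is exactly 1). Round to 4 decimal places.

Conditional on each component, P(X = 1): I: 0.00132645; II: 0.125.
By total probability, P(X = 1) = 0.875·0.00132645 + 0.125·0.125 = 0.0167856.

0.0168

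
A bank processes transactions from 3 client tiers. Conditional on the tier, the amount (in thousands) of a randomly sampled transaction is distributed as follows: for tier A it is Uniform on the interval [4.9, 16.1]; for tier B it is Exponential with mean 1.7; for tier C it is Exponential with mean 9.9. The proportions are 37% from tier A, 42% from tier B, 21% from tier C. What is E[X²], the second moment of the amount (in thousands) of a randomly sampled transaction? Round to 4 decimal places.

For each component E[X²] = Var + (mean)², giving A: 120.703; B: 5.78; C: 196.02.
Overall E[X²] = 0.37·120.703 + 0.42·5.78 + 0.21·196.02 = 88.252.

88.2520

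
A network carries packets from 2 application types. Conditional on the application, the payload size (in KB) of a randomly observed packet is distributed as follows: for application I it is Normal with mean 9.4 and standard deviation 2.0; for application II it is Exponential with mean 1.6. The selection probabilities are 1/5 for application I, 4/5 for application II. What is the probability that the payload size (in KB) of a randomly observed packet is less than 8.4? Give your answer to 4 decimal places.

Conditional on each application, P(X < 8.4): I: 0.308538; II: 0.994752.
By total probability, P(X < 8.4) = 0.2·0.308538 + 0.8·0.994752 = 0.857509.

0.8575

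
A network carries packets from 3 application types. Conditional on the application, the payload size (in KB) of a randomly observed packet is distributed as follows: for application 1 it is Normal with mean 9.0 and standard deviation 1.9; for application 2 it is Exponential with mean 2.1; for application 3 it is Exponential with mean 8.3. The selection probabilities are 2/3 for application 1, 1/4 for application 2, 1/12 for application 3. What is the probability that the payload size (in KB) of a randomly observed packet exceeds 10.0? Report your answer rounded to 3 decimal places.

0.227

Conditional on each application, P(X > 10.0): 1: 0.299334; 2: 0.00854931; 3: 0.299746.
By total probability, P(X > 10.0) = 0.666667·0.299334 + 0.25·0.00854931 + 0.0833333·0.299746 = 0.226672.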